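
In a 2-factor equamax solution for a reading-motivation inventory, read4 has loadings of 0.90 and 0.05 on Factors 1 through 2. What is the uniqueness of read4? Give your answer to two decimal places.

0.19

h² = 0.90² + 0.05² = 0.8100 + 0.0025 = 0.8125
Uniqueness u² = 1 − h² = 1 − 0.8125 = 0.1875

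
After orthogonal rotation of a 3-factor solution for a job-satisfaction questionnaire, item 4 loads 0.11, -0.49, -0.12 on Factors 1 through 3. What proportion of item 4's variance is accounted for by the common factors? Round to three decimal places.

0.267

h² = 0.11² + (-0.49)² + (-0.12)² = 0.0121 + 0.2401 + 0.0144 = 0.2666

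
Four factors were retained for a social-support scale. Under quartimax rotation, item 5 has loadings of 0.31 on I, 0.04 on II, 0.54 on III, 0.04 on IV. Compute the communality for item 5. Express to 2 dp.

0.39

h² = 0.31² + 0.04² + 0.54² + 0.04² = 0.0961 + 0.0016 + 0.2916 + 0.0016 = 0.3909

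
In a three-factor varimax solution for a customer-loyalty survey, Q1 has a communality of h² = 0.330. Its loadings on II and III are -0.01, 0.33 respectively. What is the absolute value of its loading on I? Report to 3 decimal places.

0.470

Under orthogonal rotation h² = Σλ², so λ_I² = h² − (0.1090) = 0.330 − 0.1090 = 0.2210.
|λ| = √0.2210 = 0.4701.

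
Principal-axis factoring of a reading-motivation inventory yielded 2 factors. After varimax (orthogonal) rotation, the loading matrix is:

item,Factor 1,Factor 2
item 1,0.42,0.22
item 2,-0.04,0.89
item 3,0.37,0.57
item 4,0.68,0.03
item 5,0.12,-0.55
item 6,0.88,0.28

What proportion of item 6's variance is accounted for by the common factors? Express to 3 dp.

h² = 0.88² + 0.28² = 0.7744 + 0.0784 = 0.8528

0.853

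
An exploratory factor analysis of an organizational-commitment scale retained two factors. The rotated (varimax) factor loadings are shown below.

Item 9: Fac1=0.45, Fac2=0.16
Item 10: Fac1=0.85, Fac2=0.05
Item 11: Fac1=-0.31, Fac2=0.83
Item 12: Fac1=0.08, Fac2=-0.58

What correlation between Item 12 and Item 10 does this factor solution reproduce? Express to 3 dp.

r̂ = Σ λ_i·λ_j across factors = (0.08)(0.85) + (-0.58)(0.05)
  = +0.0680 -0.0290 = 0.0390

0.039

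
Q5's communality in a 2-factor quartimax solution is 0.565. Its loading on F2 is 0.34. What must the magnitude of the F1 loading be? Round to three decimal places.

Under orthogonal rotation h² = Σλ², so λ_F1² = h² − (0.1156) = 0.565 − 0.1156 = 0.4494.
|λ| = √0.4494 = 0.6704.

0.670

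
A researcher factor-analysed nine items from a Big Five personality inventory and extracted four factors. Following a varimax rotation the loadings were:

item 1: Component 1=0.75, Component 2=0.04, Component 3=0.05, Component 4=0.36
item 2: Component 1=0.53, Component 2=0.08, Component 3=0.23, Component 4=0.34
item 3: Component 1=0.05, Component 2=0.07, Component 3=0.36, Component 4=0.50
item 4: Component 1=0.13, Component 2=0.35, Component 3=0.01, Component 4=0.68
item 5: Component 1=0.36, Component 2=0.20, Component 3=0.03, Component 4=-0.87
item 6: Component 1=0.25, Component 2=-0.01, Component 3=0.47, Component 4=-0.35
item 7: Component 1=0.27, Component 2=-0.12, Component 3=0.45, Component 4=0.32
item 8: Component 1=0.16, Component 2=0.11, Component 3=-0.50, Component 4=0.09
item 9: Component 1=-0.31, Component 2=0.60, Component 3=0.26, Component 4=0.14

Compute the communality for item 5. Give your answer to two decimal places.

h² = 0.36² + 0.20² + 0.03² + (-0.87)² = 0.1296 + 0.0400 + 0.0009 + 0.7569 = 0.9274

0.93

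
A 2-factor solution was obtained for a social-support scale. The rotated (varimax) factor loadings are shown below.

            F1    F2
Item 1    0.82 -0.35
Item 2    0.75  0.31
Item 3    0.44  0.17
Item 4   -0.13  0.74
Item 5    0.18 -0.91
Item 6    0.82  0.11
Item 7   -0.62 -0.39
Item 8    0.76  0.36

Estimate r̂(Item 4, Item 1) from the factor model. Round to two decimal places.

r̂ = Σ λ_i·λ_j across factors = (-0.13)(0.82) + (0.74)(-0.35)
  = -0.1066 -0.2590 = -0.3656

-0.37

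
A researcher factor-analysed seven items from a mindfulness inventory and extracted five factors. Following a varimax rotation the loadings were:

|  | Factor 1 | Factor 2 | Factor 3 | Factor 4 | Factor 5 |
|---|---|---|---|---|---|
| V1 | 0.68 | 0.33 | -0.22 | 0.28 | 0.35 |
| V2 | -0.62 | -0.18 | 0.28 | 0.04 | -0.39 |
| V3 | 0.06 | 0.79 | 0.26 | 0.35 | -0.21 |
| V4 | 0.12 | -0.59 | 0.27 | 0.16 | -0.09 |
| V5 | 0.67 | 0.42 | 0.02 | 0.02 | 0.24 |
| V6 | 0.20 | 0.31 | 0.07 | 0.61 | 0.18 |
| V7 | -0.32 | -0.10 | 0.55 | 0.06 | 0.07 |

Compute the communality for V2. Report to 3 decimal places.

h² = (-0.62)² + (-0.18)² + 0.28² + 0.04² + (-0.39)² = 0.3844 + 0.0324 + 0.0784 + 0.0016 + 0.1521 = 0.6489

0.649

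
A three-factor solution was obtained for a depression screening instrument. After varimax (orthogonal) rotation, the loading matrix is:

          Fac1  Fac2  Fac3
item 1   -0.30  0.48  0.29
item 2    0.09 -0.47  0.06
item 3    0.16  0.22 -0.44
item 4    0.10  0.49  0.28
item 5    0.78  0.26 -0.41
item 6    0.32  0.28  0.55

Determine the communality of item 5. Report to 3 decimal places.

h² = 0.78² + 0.26² + (-0.41)² = 0.6084 + 0.0676 + 0.1681 = 0.8441

0.844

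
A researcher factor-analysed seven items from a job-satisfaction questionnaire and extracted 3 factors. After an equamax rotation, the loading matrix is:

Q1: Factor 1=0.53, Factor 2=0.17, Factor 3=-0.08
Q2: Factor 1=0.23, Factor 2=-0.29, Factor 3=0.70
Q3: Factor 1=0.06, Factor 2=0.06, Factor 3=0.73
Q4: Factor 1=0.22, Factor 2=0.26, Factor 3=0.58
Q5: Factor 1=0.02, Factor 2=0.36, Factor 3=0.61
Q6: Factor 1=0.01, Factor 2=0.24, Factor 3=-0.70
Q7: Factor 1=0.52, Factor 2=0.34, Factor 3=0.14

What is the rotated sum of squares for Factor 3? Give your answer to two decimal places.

SS loadings for Factor 3 = (-0.08)² + 0.70² + 0.73² + 0.58² + 0.61² + (-0.70)² + 0.14² = 0.0064 + 0.4900 + 0.5329 + 0.3364 + 0.3721 + 0.4900 + 0.0196 = 2.2474

2.25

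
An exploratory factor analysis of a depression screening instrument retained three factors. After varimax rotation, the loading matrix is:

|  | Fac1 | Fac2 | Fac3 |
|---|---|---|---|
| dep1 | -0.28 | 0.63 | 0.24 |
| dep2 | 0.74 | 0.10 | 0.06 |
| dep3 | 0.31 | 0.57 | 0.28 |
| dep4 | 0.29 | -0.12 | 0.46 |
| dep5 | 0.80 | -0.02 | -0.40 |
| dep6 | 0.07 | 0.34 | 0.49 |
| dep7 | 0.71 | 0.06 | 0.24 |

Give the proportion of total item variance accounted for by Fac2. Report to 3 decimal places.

0.124

SS loadings for Fac2 = 0.63² + 0.10² + 0.57² + (-0.12)² + (-0.02)² + 0.34² + 0.06² = 0.8658
Proportion of variance = 0.8658 / 7 = 0.1237.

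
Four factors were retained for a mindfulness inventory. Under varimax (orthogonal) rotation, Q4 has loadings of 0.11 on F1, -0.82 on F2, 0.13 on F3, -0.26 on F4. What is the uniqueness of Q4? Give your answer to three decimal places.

h² = 0.11² + (-0.82)² + 0.13² + (-0.26)² = 0.0121 + 0.6724 + 0.0169 + 0.0676 = 0.7690
Uniqueness u² = 1 − h² = 1 − 0.7690 = 0.2310

0.231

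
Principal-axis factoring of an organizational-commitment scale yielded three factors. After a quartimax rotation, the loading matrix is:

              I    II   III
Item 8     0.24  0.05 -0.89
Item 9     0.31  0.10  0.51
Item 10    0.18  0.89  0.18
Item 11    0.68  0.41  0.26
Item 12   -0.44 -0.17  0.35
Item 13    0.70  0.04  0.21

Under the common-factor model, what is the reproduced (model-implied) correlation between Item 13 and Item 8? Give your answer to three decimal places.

r̂ = Σ λ_i·λ_j across factors = (0.70)(0.24) + (0.04)(0.05) + (0.21)(-0.89)
  = +0.1680 +0.0020 -0.1869 = -0.0169

-0.017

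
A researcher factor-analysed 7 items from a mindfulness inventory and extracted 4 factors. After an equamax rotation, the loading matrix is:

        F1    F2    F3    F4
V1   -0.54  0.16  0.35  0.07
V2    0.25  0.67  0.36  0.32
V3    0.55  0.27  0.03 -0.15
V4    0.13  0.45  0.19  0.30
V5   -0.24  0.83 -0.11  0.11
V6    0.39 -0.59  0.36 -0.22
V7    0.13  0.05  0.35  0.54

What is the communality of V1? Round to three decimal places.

0.445

h² = (-0.54)² + 0.16² + 0.35² + 0.07² = 0.2916 + 0.0256 + 0.1225 + 0.0049 = 0.4446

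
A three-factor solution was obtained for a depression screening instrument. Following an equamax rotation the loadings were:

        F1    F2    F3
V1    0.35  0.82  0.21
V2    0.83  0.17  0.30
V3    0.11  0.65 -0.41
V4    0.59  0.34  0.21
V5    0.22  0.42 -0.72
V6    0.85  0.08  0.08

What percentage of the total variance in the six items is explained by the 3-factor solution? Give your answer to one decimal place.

Communalities: 0.8390, 0.8078, 0.6027, 0.5078, 0.7432, 0.7353; Σh² = 4.2358.
Total variance with 6 standardized items is 6, so the solution explains 4.2358/6 = 0.7060 = 70.60%.

70.6%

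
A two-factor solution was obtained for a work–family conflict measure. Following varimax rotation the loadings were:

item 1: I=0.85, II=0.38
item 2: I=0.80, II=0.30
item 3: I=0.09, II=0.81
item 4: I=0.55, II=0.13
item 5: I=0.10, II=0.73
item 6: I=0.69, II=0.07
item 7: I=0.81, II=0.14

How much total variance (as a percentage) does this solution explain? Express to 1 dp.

61.1%

SS loadings by factor: 2.8153, 1.4648; total = 4.2801.
Total variance with 7 standardized items is 7, so the solution explains 4.2801/7 = 0.6114 = 61.14%.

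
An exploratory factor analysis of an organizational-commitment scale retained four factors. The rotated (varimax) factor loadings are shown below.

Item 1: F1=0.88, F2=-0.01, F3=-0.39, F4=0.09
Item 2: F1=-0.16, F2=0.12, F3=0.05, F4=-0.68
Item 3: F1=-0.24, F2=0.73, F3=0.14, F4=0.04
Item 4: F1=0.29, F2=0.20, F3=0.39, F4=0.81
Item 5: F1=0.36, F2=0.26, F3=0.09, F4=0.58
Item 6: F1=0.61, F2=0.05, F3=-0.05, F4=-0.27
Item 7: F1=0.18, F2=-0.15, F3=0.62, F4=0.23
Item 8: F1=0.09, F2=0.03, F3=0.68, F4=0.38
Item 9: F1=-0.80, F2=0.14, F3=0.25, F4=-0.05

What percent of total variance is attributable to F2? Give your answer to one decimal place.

SS loadings for F2 = (-0.01)² + 0.12² + 0.73² + 0.20² + 0.26² + 0.05² + (-0.15)² + 0.03² + 0.14² = 0.7005
With 9 standardized items, total variance = 9. Proportion = 0.7005/9 = 0.0778 → 7.78%.

7.8%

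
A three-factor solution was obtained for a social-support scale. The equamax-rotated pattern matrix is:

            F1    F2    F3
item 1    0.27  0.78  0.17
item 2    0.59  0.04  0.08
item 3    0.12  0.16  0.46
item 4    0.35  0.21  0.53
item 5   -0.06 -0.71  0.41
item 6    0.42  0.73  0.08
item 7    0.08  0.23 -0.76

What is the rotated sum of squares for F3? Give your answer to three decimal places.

SS loadings for F3 = 0.17² + 0.08² + 0.46² + 0.53² + 0.41² + 0.08² + (-0.76)² = 0.0289 + 0.0064 + 0.2116 + 0.2809 + 0.1681 + 0.0064 + 0.5776 = 1.2799

1.280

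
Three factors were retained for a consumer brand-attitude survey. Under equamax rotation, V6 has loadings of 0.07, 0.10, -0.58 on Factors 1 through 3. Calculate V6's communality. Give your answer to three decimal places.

h² = 0.07² + 0.10² + (-0.58)² = 0.0049 + 0.0100 + 0.3364 = 0.3513

0.351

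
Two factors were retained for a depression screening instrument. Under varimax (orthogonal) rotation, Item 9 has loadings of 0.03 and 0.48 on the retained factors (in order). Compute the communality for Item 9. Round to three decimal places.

0.231

h² = 0.03² + 0.48² = 0.0009 + 0.2304 = 0.2313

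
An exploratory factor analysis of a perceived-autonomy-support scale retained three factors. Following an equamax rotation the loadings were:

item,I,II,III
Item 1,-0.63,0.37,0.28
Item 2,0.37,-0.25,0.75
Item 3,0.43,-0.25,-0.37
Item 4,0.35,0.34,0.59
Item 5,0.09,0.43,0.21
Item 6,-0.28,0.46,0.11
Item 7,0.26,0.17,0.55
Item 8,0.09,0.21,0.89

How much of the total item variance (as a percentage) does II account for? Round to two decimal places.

10.59%

SS loadings for II = 0.37² + (-0.25)² + (-0.25)² + 0.34² + 0.43² + 0.46² + 0.17² + 0.21² = 0.8470
With 8 standardized items, total variance = 8. Proportion = 0.8470/8 = 0.1059 → 10.59%.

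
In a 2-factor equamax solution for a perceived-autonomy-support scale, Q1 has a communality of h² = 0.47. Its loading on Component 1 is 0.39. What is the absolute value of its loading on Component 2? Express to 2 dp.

Under orthogonal rotation h² = Σλ², so λ_Component 2² = h² − (0.1521) = 0.47 − 0.1521 = 0.3179.
|λ| = √0.3179 = 0.5638.

0.56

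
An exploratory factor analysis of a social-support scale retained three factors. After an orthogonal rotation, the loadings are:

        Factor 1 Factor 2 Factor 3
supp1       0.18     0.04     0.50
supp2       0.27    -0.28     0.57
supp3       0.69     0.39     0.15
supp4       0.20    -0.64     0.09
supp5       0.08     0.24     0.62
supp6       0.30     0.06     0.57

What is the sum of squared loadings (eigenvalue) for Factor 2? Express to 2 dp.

0.70

SS loadings for Factor 2 = 0.04² + (-0.28)² + 0.39² + (-0.64)² + 0.24² + 0.06² = 0.0016 + 0.0784 + 0.1521 + 0.4096 + 0.0576 + 0.0036 = 0.7029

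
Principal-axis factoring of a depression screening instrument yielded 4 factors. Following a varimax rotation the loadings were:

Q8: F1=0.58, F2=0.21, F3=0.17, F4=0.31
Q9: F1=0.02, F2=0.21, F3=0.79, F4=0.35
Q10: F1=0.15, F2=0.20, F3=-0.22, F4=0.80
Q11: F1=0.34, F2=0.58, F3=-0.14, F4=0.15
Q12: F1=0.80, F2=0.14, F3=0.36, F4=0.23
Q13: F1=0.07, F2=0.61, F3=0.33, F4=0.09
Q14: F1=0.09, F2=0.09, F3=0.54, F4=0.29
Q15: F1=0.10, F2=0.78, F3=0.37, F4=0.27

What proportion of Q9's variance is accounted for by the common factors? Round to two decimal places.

h² = 0.02² + 0.21² + 0.79² + 0.35² = 0.0004 + 0.0441 + 0.6241 + 0.1225 = 0.7911

0.79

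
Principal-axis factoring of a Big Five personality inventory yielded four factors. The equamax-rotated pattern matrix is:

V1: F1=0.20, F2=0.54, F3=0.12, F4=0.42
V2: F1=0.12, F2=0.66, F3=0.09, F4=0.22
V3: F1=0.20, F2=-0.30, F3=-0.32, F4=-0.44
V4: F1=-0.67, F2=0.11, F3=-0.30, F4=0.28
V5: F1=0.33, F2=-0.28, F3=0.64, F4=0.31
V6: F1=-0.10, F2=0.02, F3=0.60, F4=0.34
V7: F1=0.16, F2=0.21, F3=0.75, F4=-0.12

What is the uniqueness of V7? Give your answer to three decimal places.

h² = 0.16² + 0.21² + 0.75² + (-0.12)² = 0.0256 + 0.0441 + 0.5625 + 0.0144 = 0.6466
Uniqueness u² = 1 − h² = 1 − 0.6466 = 0.3534

0.353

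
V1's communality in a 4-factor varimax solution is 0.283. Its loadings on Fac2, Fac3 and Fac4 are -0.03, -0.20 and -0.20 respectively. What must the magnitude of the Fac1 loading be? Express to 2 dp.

Under orthogonal rotation h² = Σλ², so λ_Fac1² = h² − (0.0809) = 0.283 − 0.0809 = 0.2021.
|λ| = √0.2021 = 0.4496.

0.45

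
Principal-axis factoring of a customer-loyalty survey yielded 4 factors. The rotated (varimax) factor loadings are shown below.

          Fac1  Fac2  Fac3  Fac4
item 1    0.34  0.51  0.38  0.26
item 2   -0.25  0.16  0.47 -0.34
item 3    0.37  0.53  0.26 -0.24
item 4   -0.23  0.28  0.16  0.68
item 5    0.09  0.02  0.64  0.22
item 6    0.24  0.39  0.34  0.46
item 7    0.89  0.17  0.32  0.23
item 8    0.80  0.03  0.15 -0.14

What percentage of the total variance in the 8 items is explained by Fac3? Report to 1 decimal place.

SS loadings for Fac3 = 0.38² + 0.47² + 0.26² + 0.16² + 0.64² + 0.34² + 0.32² + 0.15² = 1.1086
With 8 standardized items, total variance = 8. Proportion = 1.1086/8 = 0.1386 → 13.86%.

13.9%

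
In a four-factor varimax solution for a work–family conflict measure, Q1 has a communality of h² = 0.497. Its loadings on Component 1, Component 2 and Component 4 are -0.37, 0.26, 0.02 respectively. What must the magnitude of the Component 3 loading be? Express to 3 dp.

Under orthogonal rotation h² = Σλ², so λ_Component 3² = h² − (0.2049) = 0.497 − 0.2049 = 0.2921.
|λ| = √0.2921 = 0.5405.

0.540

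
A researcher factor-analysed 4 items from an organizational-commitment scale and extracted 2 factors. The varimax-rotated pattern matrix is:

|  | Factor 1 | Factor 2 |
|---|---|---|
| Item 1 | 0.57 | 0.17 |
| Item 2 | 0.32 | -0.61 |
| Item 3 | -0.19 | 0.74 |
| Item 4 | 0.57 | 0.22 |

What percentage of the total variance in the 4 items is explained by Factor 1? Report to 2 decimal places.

SS loadings for Factor 1 = 0.57² + 0.32² + (-0.19)² + 0.57² = 0.7883
With 4 standardized items, total variance = 4. Proportion = 0.7883/4 = 0.1971 → 19.71%.

19.71%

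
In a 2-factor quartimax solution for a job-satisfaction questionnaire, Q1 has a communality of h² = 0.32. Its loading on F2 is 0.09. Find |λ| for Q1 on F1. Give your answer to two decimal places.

0.56

Under orthogonal rotation h² = Σλ², so λ_F1² = h² − (0.0081) = 0.32 − 0.0081 = 0.3119.
|λ| = √0.3119 = 0.5585.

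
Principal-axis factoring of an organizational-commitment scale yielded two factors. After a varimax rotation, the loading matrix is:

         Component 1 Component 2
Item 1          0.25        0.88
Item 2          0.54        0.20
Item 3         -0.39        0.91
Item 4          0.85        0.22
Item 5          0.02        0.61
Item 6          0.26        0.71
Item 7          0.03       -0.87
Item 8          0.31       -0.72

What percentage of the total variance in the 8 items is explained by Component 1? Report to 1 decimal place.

SS loadings for Component 1 = 0.25² + 0.54² + (-0.39)² + 0.85² + 0.02² + 0.26² + 0.03² + 0.31² = 1.3937
With 8 standardized items, total variance = 8. Proportion = 1.3937/8 = 0.1742 → 17.42%.

17.4%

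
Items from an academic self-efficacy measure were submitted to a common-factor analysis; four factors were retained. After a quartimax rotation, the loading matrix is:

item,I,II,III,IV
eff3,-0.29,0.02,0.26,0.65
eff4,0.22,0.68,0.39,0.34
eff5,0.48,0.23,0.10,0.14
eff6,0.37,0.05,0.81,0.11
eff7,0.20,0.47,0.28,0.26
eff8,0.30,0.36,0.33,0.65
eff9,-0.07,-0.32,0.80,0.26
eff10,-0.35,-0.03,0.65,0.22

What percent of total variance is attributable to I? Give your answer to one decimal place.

SS loadings for I = (-0.29)² + 0.22² + 0.48² + 0.37² + 0.20² + 0.30² + (-0.07)² + (-0.35)² = 0.7572
With 8 standardized items, total variance = 8. Proportion = 0.7572/8 = 0.0946 → 9.46%.

9.5%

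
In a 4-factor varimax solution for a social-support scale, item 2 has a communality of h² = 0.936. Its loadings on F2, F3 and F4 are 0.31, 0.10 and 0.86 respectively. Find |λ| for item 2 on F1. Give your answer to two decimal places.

Under orthogonal rotation h² = Σλ², so λ_F1² = h² − (0.8457) = 0.936 − 0.8457 = 0.0903.
|λ| = √0.0903 = 0.3005.

0.30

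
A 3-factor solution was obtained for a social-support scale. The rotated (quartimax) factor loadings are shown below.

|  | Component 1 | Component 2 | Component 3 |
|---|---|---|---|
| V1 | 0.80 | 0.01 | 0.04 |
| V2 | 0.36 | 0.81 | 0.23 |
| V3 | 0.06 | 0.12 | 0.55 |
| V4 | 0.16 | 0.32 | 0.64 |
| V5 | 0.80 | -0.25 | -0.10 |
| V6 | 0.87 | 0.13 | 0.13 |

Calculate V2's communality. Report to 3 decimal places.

0.839

h² = 0.36² + 0.81² + 0.23² = 0.1296 + 0.6561 + 0.0529 = 0.8386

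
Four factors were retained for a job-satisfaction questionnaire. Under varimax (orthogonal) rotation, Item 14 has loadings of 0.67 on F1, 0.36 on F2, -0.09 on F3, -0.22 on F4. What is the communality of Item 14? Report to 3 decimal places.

h² = 0.67² + 0.36² + (-0.09)² + (-0.22)² = 0.4489 + 0.1296 + 0.0081 + 0.0484 = 0.6350

0.635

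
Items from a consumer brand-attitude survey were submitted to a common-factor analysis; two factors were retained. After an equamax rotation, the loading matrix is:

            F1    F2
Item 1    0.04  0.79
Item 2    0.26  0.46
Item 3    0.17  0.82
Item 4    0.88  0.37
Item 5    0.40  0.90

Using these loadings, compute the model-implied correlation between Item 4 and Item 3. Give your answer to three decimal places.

0.453

r̂ = Σ λ_i·λ_j across factors = (0.88)(0.17) + (0.37)(0.82)
  = +0.1496 +0.3034 = 0.4530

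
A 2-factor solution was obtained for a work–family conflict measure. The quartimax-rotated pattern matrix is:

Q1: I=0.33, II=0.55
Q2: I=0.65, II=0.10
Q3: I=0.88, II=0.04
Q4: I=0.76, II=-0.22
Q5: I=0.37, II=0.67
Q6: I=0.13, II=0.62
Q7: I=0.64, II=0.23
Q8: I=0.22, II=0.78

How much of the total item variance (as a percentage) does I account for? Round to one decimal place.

31.2%

SS loadings for I = 0.33² + 0.65² + 0.88² + 0.76² + 0.37² + 0.13² + 0.64² + 0.22² = 2.4952
With 8 standardized items, total variance = 8. Proportion = 2.4952/8 = 0.3119 → 31.19%.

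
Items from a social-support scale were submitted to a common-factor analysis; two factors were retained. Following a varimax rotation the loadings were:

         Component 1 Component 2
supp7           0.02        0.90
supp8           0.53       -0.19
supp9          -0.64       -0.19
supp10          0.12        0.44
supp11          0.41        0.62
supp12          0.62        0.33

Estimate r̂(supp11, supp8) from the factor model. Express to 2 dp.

0.10

r̂ = Σ λ_i·λ_j across factors = (0.41)(0.53) + (0.62)(-0.19)
  = +0.2173 -0.1178 = 0.0995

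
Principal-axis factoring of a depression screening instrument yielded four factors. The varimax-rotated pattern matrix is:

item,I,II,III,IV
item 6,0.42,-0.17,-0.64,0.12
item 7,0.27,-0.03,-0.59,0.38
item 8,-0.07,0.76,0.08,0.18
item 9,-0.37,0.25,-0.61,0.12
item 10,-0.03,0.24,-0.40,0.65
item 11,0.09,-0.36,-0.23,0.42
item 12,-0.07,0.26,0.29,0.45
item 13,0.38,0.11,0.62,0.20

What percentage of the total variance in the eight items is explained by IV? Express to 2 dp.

13.09%

SS loadings for IV = 0.12² + 0.38² + 0.18² + 0.12² + 0.65² + 0.42² + 0.45² + 0.20² = 1.0470
With 8 standardized items, total variance = 8. Proportion = 1.0470/8 = 0.1309 → 13.09%.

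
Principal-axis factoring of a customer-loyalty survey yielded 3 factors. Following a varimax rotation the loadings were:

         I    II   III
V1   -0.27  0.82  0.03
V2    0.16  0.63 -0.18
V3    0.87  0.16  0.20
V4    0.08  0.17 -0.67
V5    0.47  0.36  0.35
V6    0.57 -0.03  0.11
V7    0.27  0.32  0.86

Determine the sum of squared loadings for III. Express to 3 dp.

SS loadings for III = 0.03² + (-0.18)² + 0.20² + (-0.67)² + 0.35² + 0.11² + 0.86² = 0.0009 + 0.0324 + 0.0400 + 0.4489 + 0.1225 + 0.0121 + 0.7396 = 1.3964

1.396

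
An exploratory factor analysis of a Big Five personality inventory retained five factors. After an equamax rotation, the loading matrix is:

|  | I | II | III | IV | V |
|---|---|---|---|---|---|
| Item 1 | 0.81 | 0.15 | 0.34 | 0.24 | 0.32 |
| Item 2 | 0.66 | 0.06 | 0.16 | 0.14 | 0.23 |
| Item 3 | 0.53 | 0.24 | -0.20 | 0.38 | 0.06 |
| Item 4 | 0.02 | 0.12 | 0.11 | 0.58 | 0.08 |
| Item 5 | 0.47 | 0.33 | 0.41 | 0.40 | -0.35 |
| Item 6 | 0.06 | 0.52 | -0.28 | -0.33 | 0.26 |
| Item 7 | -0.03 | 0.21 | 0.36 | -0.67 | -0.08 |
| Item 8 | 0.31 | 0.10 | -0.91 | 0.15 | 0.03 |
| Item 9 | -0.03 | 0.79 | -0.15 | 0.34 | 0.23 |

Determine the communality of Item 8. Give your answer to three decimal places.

0.958

h² = 0.31² + 0.10² + (-0.91)² + 0.15² + 0.03² = 0.0961 + 0.0100 + 0.8281 + 0.0225 + 0.0009 = 0.9576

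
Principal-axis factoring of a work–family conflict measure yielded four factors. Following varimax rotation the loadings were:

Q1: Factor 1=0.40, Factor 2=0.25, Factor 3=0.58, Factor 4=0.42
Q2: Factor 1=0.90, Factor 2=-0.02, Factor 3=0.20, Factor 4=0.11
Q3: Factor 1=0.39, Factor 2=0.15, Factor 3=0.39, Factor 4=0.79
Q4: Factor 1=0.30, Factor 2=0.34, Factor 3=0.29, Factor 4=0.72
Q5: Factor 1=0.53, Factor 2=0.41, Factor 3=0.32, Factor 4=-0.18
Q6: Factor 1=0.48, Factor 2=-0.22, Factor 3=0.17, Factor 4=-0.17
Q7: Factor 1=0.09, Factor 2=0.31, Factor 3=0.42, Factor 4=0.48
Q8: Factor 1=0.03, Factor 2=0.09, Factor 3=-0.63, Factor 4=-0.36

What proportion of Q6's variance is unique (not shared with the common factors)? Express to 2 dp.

h² = 0.48² + (-0.22)² + 0.17² + (-0.17)² = 0.2304 + 0.0484 + 0.0289 + 0.0289 = 0.3366
Uniqueness u² = 1 − h² = 1 − 0.3366 = 0.6634

0.66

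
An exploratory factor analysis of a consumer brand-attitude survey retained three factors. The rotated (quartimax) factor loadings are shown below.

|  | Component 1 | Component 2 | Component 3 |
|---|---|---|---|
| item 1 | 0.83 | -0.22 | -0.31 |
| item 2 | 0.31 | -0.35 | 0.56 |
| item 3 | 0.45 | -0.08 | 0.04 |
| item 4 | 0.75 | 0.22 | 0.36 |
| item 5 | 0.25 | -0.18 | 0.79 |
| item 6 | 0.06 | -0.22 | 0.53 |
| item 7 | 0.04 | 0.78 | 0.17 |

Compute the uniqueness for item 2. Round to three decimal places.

h² = 0.31² + (-0.35)² + 0.56² = 0.0961 + 0.1225 + 0.3136 = 0.5322
Uniqueness u² = 1 − h² = 1 − 0.5322 = 0.4678

0.468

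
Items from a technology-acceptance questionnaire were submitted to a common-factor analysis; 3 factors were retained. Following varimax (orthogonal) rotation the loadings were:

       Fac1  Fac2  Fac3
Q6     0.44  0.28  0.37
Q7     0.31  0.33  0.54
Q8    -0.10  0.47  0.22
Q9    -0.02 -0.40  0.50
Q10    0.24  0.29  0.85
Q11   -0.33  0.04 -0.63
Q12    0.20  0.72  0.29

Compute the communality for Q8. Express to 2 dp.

0.28

h² = (-0.10)² + 0.47² + 0.22² = 0.0100 + 0.2209 + 0.0484 = 0.2793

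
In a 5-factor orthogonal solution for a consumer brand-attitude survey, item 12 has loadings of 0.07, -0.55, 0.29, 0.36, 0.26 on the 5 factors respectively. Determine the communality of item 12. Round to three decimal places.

0.589

h² = 0.07² + (-0.55)² + 0.29² + 0.36² + 0.26² = 0.0049 + 0.3025 + 0.0841 + 0.1296 + 0.0676 = 0.5887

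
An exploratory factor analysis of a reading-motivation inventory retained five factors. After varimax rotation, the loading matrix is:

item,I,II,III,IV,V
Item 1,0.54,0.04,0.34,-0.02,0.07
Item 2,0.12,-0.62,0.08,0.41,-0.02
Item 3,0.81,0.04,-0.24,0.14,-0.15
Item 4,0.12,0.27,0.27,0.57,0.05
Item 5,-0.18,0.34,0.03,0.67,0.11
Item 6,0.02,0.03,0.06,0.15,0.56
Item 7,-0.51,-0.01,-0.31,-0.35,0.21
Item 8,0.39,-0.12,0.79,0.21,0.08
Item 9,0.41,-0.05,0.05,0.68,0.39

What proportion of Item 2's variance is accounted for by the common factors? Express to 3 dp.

h² = 0.12² + (-0.62)² + 0.08² + 0.41² + (-0.02)² = 0.0144 + 0.3844 + 0.0064 + 0.1681 + 0.0004 = 0.5737

0.574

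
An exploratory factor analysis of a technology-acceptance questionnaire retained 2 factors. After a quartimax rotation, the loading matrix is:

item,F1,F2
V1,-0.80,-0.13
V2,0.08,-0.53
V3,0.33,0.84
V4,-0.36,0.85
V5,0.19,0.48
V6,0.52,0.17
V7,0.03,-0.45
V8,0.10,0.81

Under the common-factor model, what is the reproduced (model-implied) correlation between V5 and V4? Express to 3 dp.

r̂ = Σ λ_i·λ_j across factors = (0.19)(-0.36) + (0.48)(0.85)
  = -0.0684 +0.4080 = 0.3396

0.340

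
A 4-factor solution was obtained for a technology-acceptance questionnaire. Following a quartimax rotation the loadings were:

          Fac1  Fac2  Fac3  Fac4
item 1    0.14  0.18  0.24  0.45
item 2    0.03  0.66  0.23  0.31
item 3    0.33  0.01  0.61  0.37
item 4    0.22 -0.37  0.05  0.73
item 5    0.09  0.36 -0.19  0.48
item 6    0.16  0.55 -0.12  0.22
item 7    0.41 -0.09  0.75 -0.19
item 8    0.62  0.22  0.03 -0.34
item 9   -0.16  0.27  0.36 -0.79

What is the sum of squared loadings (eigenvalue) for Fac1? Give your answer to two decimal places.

0.79

SS loadings for Fac1 = 0.14² + 0.03² + 0.33² + 0.22² + 0.09² + 0.16² + 0.41² + 0.62² + (-0.16)² = 0.0196 + 0.0009 + 0.1089 + 0.0484 + 0.0081 + 0.0256 + 0.1681 + 0.3844 + 0.0256 = 0.7896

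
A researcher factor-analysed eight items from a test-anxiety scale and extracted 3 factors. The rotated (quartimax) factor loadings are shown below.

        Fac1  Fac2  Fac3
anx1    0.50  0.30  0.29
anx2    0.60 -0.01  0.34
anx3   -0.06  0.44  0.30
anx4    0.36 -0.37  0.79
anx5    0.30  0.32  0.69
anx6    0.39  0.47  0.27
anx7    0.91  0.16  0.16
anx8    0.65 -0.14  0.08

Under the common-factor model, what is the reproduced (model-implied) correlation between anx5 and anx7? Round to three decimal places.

0.435

r̂ = Σ λ_i·λ_j across factors = (0.30)(0.91) + (0.32)(0.16) + (0.69)(0.16)
  = +0.2730 +0.0512 +0.1104 = 0.4346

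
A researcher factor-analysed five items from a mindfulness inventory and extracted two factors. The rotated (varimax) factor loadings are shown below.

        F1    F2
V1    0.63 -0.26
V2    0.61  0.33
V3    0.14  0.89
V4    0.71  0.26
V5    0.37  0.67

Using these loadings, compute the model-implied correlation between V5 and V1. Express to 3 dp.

0.059

r̂ = Σ λ_i·λ_j across factors = (0.37)(0.63) + (0.67)(-0.26)
  = +0.2331 -0.1742 = 0.0589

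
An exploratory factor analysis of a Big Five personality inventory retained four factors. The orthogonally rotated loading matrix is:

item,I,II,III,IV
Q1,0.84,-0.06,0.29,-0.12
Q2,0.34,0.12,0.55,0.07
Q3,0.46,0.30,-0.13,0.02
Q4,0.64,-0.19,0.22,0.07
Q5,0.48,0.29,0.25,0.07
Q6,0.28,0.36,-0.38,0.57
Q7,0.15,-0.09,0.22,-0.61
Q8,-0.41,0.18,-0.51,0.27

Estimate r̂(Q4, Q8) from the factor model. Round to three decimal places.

r̂ = Σ λ_i·λ_j across factors = (0.64)(-0.41) + (-0.19)(0.18) + (0.22)(-0.51) + (0.07)(0.27)
  = -0.2624 -0.0342 -0.1122 +0.0189 = -0.3899

-0.390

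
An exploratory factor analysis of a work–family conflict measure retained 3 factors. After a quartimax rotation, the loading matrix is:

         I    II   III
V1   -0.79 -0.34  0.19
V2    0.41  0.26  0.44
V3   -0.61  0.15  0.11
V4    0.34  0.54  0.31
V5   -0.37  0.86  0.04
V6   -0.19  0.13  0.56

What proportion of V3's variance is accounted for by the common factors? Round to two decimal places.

0.41

h² = (-0.61)² + 0.15² + 0.11² = 0.3721 + 0.0225 + 0.0121 = 0.4067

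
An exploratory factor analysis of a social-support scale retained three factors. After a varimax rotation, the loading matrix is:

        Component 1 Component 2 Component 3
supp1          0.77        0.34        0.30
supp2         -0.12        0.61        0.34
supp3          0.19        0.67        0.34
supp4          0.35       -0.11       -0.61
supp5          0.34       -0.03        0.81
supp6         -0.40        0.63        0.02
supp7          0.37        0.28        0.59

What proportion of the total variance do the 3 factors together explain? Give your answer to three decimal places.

Communalities: 0.7985, 0.5021, 0.6006, 0.5067, 0.7726, 0.5573, 0.5634; Σh² = 4.3012.
Total variance with 7 standardized items is 7, so the solution explains 4.3012/7 = 0.6145.

0.614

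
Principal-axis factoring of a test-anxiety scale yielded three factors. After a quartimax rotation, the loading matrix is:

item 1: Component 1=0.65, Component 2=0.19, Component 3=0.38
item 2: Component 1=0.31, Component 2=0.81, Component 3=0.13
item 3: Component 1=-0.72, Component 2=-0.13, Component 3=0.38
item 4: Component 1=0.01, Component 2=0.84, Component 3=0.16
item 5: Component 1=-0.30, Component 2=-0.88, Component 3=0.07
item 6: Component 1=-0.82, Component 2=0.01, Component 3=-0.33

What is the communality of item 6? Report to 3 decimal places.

h² = (-0.82)² + 0.01² + (-0.33)² = 0.6724 + 0.0001 + 0.1089 = 0.7814

0.781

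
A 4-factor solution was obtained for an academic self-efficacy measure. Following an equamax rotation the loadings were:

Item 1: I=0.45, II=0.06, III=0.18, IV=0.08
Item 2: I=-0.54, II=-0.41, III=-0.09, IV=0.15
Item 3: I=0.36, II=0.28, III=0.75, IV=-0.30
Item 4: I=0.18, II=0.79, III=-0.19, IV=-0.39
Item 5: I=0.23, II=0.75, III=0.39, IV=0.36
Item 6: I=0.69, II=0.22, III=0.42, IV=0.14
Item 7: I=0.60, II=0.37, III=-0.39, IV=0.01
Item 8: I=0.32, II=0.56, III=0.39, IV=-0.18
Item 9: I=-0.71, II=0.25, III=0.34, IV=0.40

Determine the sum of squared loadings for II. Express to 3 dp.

SS loadings for II = 0.06² + (-0.41)² + 0.28² + 0.79² + 0.75² + 0.22² + 0.37² + 0.56² + 0.25² = 0.0036 + 0.1681 + 0.0784 + 0.6241 + 0.5625 + 0.0484 + 0.1369 + 0.3136 + 0.0625 = 1.9981

1.998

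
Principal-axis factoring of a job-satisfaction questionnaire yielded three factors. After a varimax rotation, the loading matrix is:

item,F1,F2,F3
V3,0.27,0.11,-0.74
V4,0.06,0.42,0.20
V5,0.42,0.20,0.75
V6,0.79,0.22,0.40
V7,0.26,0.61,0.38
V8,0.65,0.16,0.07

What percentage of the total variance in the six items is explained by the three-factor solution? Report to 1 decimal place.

Communalities: 0.6326, 0.2200, 0.7789, 0.8325, 0.5841, 0.4530; Σh² = 3.5011.
Total variance with 6 standardized items is 6, so the solution explains 3.5011/6 = 0.5835 = 58.35%.

58.4%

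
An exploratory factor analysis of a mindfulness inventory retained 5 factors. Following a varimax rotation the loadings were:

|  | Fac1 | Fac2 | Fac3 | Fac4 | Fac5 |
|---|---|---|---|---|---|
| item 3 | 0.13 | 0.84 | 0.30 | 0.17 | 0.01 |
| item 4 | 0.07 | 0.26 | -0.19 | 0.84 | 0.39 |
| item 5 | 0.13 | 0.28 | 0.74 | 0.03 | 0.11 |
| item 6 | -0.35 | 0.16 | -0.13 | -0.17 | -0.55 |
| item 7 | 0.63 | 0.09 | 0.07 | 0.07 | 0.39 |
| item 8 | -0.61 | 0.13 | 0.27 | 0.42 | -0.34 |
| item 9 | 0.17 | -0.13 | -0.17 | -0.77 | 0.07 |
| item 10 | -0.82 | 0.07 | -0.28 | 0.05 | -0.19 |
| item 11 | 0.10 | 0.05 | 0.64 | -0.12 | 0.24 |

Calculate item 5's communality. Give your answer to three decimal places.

h² = 0.13² + 0.28² + 0.74² + 0.03² + 0.11² = 0.0169 + 0.0784 + 0.5476 + 0.0009 + 0.0121 = 0.6559

0.656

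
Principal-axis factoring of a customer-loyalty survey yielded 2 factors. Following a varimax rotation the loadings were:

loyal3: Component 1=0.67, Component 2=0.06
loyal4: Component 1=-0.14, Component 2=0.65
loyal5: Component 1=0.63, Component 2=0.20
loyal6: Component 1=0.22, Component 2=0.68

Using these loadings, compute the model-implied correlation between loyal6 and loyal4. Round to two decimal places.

r̂ = Σ λ_i·λ_j across factors = (0.22)(-0.14) + (0.68)(0.65)
  = -0.0308 +0.4420 = 0.4112

0.41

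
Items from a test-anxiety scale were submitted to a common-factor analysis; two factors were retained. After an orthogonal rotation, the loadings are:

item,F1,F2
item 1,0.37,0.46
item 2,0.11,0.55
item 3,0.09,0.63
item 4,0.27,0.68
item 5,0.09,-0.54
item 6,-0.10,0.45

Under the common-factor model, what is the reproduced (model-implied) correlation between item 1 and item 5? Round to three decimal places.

-0.215

r̂ = Σ λ_i·λ_j across factors = (0.37)(0.09) + (0.46)(-0.54)
  = +0.0333 -0.2484 = -0.2151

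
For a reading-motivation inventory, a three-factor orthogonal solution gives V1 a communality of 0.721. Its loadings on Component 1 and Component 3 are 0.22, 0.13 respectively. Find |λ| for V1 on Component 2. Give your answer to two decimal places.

0.81

Under orthogonal rotation h² = Σλ², so λ_Component 2² = h² − (0.0653) = 0.721 − 0.0653 = 0.6557.
|λ| = √0.6557 = 0.8098.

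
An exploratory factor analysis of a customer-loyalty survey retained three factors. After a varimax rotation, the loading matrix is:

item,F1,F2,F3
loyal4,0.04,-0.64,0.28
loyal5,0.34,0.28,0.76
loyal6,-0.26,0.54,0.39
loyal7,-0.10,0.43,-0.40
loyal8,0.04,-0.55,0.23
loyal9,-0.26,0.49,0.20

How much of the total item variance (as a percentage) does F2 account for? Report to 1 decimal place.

25.1%

SS loadings for F2 = (-0.64)² + 0.28² + 0.54² + 0.43² + (-0.55)² + 0.49² = 1.5071
With 6 standardized items, total variance = 6. Proportion = 1.5071/6 = 0.2512 → 25.12%.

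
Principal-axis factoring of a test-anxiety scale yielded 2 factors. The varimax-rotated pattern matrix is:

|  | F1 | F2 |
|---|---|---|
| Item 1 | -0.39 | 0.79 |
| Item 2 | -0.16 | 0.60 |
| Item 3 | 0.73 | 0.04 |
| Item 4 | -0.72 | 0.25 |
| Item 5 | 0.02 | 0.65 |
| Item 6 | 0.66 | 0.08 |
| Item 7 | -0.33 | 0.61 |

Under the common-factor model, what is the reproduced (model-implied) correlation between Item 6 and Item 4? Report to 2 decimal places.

r̂ = Σ λ_i·λ_j across factors = (0.66)(-0.72) + (0.08)(0.25)
  = -0.4752 +0.0200 = -0.4552

-0.46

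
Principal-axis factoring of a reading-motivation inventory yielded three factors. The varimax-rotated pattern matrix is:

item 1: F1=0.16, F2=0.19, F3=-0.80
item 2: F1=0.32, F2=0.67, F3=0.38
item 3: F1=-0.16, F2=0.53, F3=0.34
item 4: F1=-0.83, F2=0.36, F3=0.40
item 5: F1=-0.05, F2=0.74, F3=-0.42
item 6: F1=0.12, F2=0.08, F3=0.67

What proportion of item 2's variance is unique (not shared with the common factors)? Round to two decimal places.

h² = 0.32² + 0.67² + 0.38² = 0.1024 + 0.4489 + 0.1444 = 0.6957
Uniqueness u² = 1 − h² = 1 − 0.6957 = 0.3043

0.30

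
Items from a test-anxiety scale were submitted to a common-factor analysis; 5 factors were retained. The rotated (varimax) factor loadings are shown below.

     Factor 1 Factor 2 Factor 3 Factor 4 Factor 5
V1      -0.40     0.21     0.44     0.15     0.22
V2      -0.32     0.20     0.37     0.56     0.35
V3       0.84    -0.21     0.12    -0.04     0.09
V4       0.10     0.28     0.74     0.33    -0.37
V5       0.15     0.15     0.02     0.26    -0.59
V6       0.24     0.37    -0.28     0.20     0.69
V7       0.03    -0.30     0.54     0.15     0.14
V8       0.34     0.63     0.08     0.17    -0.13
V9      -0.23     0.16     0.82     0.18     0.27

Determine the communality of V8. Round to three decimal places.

0.565

h² = 0.34² + 0.63² + 0.08² + 0.17² + (-0.13)² = 0.1156 + 0.3969 + 0.0064 + 0.0289 + 0.0169 = 0.5647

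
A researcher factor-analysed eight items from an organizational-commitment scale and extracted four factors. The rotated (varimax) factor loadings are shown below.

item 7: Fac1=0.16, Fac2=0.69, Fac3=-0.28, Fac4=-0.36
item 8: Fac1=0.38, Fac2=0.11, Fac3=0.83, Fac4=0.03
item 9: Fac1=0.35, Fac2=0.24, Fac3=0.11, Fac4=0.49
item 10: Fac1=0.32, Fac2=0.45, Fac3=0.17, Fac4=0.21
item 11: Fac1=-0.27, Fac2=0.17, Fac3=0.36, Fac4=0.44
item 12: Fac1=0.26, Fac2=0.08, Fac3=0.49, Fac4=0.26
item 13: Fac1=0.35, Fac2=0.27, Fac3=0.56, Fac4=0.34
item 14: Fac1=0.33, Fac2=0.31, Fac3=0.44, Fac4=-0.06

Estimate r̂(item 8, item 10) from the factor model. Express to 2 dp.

r̂ = Σ λ_i·λ_j across factors = (0.38)(0.32) + (0.11)(0.45) + (0.83)(0.17) + (0.03)(0.21)
  = +0.1216 +0.0495 +0.1411 +0.0063 = 0.3185

0.32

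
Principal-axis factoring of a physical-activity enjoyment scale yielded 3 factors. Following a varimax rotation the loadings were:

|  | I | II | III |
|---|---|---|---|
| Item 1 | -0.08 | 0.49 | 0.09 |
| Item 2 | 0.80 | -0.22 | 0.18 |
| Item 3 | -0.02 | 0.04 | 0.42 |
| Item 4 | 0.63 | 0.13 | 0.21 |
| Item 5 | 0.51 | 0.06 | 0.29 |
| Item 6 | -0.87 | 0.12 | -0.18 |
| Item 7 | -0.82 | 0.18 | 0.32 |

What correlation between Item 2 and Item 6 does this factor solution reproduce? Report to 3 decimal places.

-0.755

r̂ = Σ λ_i·λ_j across factors = (0.80)(-0.87) + (-0.22)(0.12) + (0.18)(-0.18)
  = -0.6960 -0.0264 -0.0324 = -0.7548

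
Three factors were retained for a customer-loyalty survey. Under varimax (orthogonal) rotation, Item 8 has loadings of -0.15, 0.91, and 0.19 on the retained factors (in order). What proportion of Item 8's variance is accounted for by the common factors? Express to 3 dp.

h² = (-0.15)² + 0.91² + 0.19² = 0.0225 + 0.8281 + 0.0361 = 0.8867

0.887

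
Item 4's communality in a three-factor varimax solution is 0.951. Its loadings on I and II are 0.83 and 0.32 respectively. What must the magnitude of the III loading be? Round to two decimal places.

0.40

Under orthogonal rotation h² = Σλ², so λ_III² = h² − (0.7913) = 0.951 − 0.7913 = 0.1597.
|λ| = √0.1597 = 0.3996.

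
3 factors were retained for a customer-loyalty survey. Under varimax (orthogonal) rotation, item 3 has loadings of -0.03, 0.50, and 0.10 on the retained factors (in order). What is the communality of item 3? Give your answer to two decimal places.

0.26

h² = (-0.03)² + 0.50² + 0.10² = 0.0009 + 0.2500 + 0.0100 = 0.2609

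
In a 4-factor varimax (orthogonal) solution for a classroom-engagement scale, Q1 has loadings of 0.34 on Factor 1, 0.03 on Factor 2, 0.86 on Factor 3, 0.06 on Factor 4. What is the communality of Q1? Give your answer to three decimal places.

h² = 0.34² + 0.03² + 0.86² + 0.06² = 0.1156 + 0.0009 + 0.7396 + 0.0036 = 0.8597

0.860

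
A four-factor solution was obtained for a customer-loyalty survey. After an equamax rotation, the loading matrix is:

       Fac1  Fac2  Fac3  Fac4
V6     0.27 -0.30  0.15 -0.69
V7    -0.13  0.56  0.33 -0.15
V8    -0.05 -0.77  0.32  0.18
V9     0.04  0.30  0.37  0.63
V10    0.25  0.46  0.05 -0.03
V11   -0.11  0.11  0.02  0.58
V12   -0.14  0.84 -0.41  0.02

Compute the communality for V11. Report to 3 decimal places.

h² = (-0.11)² + 0.11² + 0.02² + 0.58² = 0.0121 + 0.0121 + 0.0004 + 0.3364 = 0.3610

0.361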